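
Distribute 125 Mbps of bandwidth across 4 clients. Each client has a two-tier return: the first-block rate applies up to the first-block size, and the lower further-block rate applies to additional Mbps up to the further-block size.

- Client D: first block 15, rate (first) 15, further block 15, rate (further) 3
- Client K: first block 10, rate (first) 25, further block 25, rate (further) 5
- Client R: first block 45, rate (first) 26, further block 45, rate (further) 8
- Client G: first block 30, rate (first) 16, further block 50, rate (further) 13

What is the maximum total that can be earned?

2450

Treat each block as its own option and order by rate: Client R/first 26 > Client K/first 25 > Client G/first 16 > Client D/first 15 > Client G/second 13 > Client R/second 8 > Client K/second 5 > Client D/second 3.
Client R first at 26: fill all 45 — 80 left.
Fill Client K first block (10 at 25) — 70 left.
Fill Client G first block (30 at 16) — 40 left.
Client D/first (15): +15 — 25 left.
Client G/second: +25 of 50 at 13; pool empty.
Total = 26×45 + 25×10 + 16×30 + 15×15 + 13×25 = 2450.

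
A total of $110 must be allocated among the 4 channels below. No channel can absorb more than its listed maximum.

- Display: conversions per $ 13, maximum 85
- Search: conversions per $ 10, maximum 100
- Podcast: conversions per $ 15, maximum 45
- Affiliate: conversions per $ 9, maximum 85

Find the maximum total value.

1520

Order the channels by conversions per $: Podcast 15 > Display 13 > Search 10 > Affiliate 9.
Podcast: +45 to 45 (cap) ; 65 left.
Display has room for 85 but only 65 remain, so it gets 65.
Total = 13×65 + 15×45 = 1520.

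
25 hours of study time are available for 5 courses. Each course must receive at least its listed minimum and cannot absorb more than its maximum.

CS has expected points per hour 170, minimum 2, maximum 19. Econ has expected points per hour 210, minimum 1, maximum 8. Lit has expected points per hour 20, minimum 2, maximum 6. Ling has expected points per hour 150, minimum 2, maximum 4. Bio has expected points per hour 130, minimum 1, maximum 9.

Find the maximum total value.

Meeting every minimum uses 2+1+2+2+1 = 8 hours, leaving 17.
Order the courses by expected points per hour: Econ 210 > CS 170 > Ling 150 > Bio 130 > Lit 20.
Give Econ 7 more to hit its cap of 8 — 10 left.
CS: +10 (room for 17) → 12. Pool exhausted.
Total = 170×12 + 210×8 + 20×2 + 150×2 + 130×1 = 4190.

4190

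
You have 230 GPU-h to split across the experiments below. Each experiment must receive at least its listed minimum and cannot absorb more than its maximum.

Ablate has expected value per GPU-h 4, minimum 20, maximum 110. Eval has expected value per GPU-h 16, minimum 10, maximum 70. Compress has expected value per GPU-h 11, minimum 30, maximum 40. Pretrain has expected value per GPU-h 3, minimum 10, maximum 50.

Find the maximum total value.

Meeting every minimum uses 20+10+30+10 = 70 GPU-h, leaving 160.
Rank by expected value per GPU-h: Eval 16 > Compress 11 > Ablate 4 > Pretrain 3.
Give Eval 60 more to hit its cap of 70 ; 100 left.
Compress: +10 to 40 (cap) ; 90 left.
Ablate: +90 to 110 (cap) ; 0 left.
Total = 4×110 + 16×70 + 11×40 + 3×10 = 2030.

2030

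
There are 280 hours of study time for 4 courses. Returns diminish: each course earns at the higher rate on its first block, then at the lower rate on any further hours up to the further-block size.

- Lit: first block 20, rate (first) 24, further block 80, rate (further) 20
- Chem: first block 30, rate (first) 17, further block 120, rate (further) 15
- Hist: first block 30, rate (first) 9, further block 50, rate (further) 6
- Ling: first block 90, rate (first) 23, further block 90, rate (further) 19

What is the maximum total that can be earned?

5860

Rank every tier by rate: Lit/first 24 > Ling/first 23 > Lit/second 20 > Ling/second 19 > Chem/first 17 > Chem/second 15 > Hist/first 9 > Hist/second 6.
Fill Lit first block (20 at 24) — 260 left.
Ling/first (23): +90 — 170 left.
Lit second at 20: fill all 80 — 90 left.
Fill Ling second block (90 at 19) — 0 left.
Total = 24×20 + 23×90 + 20×80 + 19×90 = 5860.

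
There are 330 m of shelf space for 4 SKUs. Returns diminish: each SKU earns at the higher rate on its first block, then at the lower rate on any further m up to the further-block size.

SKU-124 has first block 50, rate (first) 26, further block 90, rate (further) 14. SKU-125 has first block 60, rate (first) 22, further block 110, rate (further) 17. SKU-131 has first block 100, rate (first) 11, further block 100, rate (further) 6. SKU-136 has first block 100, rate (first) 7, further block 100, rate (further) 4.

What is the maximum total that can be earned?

5970

Treat each block as its own option and order by rate: SKU-124/first 26 > SKU-125/first 22 > SKU-125/second 17 > SKU-124/second 14 > SKU-131/first 11 > SKU-136/first 7 > SKU-131/second 6 > SKU-136/second 4.
Fill SKU-124 first block (50 at 26) — 280 left.
SKU-125/first (22): +60 — 220 left.
SKU-125 second at 17: fill all 110 — 110 left.
Fill SKU-124 second block (90 at 14) — 20 left.
20 remain; put them into SKU-131 first at 11.
Total = 26×50 + 22×60 + 17×110 + 14×90 + 11×20 = 5970.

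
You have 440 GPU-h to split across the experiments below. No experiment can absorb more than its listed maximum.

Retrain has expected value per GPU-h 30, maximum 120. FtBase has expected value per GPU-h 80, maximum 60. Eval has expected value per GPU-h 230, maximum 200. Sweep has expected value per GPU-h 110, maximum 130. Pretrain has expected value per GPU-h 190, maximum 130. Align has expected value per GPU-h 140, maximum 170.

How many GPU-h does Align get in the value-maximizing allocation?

Highest expected value per GPU-h first: Eval 230 > Pretrain 190 > Align 140 > Sweep 110 > FtBase 80 > Retrain 30.
Give Eval 200 to hit its cap of 200 ; 240 left.
Pretrain takes 130 to reach its cap of 130 ; 110 left.
Align has room for 170 but only 110 remain, so it gets 110.

110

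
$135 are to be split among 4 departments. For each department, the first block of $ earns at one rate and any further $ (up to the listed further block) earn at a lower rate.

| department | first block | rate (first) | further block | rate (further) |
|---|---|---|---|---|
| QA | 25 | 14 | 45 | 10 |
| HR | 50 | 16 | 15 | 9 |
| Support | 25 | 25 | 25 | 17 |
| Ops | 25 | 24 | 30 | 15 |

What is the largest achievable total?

Treat each block as its own option and order by rate: Support/tier1 25 > Ops/tier1 24 > Support/tier2 17 > HR/tier1 16 > Ops/tier2 15 > QA/tier1 14 > QA/tier2 10 > HR/tier2 9.
Support tier1 at 25: fill all 25 — 110 left.
Ops tier1 at 24: fill all 25 — 85 left.
Fill Support tier2 block (25 at 17) — 60 left.
HR/tier1 (16): +50 — 10 left.
Ops tier2 at 15: only 10 left, fill 10.
Total = 25×25 + 24×25 + 17×25 + 16×50 + 15×10 = 2600.

2600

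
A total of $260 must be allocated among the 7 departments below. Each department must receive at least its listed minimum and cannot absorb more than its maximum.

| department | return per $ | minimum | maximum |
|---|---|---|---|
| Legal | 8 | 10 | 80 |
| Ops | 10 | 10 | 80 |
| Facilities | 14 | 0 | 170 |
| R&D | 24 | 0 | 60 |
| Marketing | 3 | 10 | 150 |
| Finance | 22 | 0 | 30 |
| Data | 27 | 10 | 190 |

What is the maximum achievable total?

6300

Meeting every minimum uses 10+10+0+0+10+0+10 = 40 $, leaving 220.
Rank by return per $: Data 27 > R&D 24 > Finance 22 > Facilities 14 > Ops 10 > Legal 8 > Marketing 3.
Data takes 180 more to reach its cap of 190 → 40 left.
R&D: +40 (room for 60) → 40. Pool exhausted.
Total = 8×10 + 10×10 + 24×40 + 3×10 + 27×190 = 6300.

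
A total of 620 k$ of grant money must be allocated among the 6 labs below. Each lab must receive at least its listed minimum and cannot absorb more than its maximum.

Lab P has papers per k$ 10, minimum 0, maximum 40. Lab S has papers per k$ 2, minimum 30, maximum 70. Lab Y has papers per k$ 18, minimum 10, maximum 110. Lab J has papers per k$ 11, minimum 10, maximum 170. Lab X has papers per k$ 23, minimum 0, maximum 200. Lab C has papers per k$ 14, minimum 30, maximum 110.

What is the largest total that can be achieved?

10050

Meeting every minimum uses 0+30+10+10+0+30 = 80 k$, leaving 540.
Highest papers per k$ first: Lab X 23 > Lab Y 18 > Lab C 14 > Lab J 11 > Lab P 10 > Lab S 2.
Lab X: +200 to 200 (cap) → 340 left.
Lab Y: +100 to 110 (cap) → 240 left.
Lab C: +80 to 110 (cap) → 160 left.
Lab J: +160 to 170 (cap) → 0 left.
Total = 2×30 + 18×110 + 11×170 + 23×200 + 14×110 = 10050.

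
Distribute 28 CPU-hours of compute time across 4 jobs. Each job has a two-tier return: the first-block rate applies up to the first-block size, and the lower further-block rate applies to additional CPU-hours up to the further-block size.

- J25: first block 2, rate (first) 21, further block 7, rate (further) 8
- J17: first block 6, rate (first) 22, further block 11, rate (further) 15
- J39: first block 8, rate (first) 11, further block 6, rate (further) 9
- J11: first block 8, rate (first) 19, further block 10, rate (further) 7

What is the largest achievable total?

Order all 8 blocks by rate: J17/tier1 22 > J25/tier1 21 > J11/tier1 19 > J17/tier2 15 > J39/tier1 11 > J39/tier2 9 > J25/tier2 8 > J11/tier2 7.
J17 tier1 at 22: fill all 6 → 22 left.
Fill J25 tier1 block (2 at 21) → 20 left.
J11 tier1 at 19: fill all 8 → 12 left.
Fill J17 tier2 block (11 at 15) → 1 left.
J39 tier1 at 11: only 1 left, fill 1.
Total = 22×6 + 21×2 + 19×8 + 15×11 + 11×1 = 502.

502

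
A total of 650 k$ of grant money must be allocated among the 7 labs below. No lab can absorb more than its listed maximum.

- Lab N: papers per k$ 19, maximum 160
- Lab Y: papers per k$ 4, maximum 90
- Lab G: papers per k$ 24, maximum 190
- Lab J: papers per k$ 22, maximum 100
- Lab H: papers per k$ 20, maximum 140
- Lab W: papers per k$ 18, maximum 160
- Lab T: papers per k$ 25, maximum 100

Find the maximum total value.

Rank by papers per k$: Lab T 25 > Lab G 24 > Lab J 22 > Lab H 20 > Lab N 19 > Lab W 18 > Lab Y 4.
Give Lab T 100 to hit its cap of 100 → 550 left.
Lab G: +190 to 190 (cap) → 360 left.
Lab J: +100 to 100 (cap) → 260 left.
Lab H takes 140 to reach its cap of 140 → 120 left.
Lab N has room for 160 but only 120 remain, so it gets 120.
Total = 19×120 + 24×190 + 22×100 + 20×140 + 25×100 = 14340.

14340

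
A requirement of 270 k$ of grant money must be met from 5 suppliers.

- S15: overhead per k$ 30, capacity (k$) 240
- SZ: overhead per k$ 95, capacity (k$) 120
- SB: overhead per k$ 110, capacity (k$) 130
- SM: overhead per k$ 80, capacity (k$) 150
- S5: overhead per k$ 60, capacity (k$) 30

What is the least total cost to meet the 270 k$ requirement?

9000

Cheapest first:
S15 at 30: take all 240 k$ ; 30 still needed.
Take 30 from S5 at 60 ; need 0 more.
SM, SZ, SB: unused.
Cost = 240×30 + 30×60 = 9000.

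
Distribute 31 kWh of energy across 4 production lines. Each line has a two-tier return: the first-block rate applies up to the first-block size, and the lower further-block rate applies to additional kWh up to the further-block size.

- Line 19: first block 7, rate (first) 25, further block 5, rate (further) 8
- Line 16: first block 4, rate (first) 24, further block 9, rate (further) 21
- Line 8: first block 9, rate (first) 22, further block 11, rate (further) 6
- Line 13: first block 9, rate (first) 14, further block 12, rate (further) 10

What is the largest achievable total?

686

Order all 8 blocks by rate: Line 19/tier1 25 > Line 16/tier1 24 > Line 8/tier1 22 > Line 16/tier2 21 > Line 13/tier1 14 > Line 13/tier2 10 > Line 19/tier2 8 > Line 8/tier2 6.
Line 19/tier1 (25): +7 ; 24 left.
Line 16/tier1 (24): +4 ; 20 left.
Line 8 tier1 at 22: fill all 9 ; 11 left.
Fill Line 16 tier2 block (9 at 21) ; 2 left.
2 remain; put them into Line 13 tier1 at 14.
Total = 25×7 + 24×4 + 22×9 + 21×9 + 14×2 = 686.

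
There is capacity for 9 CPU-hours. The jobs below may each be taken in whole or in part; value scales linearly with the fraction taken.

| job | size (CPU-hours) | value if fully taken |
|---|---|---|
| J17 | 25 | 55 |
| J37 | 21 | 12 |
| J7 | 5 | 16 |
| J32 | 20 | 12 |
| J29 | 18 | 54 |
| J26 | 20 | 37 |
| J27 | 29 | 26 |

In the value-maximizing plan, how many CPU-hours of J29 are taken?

Best value per unit of size first: J7 16/5≈3.2, J29 54/18≈3, J17 55/25≈2.2, J26 37/20≈1.85, J27 26/29≈0.897, J32 12/20≈0.6, J37 12/21≈0.571.
Take all of J7 (5 CPU-hours, value 16) ; 4 CPU-hours left.
Fill the last 4 CPU-hours with part of J29: 4/18 of it earns 12.

4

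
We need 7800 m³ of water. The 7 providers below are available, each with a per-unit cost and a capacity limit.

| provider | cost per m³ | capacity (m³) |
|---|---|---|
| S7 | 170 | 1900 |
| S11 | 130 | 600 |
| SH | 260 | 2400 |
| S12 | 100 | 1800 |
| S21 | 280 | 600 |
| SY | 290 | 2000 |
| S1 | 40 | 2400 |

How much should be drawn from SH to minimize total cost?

Use providers in increasing cost order.
Take 2400 from S1 at 40 → need 5400 more.
S12 at 100: take all 1800 m³ → 3600 still needed.
Take 600 from S11 at 130 → need 3000 more.
Take 1900 from S7 at 170 → need 1100 more.
SH at 260: take 1100 of its 2400 → requirement met.
S21, SY: unused.

1100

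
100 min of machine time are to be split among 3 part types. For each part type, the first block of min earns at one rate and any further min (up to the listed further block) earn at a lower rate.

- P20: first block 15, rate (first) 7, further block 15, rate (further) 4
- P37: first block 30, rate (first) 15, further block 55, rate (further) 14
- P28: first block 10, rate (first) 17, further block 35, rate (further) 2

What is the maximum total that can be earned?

1425

Order all 6 blocks by rate: P28/tier1 17 > P37/tier1 15 > P37/tier2 14 > P20/tier1 7 > P20/tier2 4 > P28/tier2 2.
P28/tier1 (17): +10 ; 90 left.
P37/tier1 (15): +30 ; 60 left.
P37/tier2 (14): +55 ; 5 left.
5 remain; put them into P20 tier1 at 7.
Total = 17×10 + 15×30 + 14×55 + 7×5 = 1425.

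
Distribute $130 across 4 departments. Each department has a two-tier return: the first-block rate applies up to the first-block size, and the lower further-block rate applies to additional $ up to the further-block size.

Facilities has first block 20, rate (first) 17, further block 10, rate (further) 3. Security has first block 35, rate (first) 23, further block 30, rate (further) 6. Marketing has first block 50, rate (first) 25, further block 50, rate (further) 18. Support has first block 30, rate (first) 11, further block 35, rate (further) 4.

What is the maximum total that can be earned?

Treat each block as its own option and order by rate: Marketing/tier1 25 > Security/tier1 23 > Marketing/tier2 18 > Facilities/tier1 17 > Support/tier1 11 > Security/tier2 6 > Support/tier2 4 > Facilities/tier2 3.
Marketing/tier1 (25): +50 — 80 left.
Fill Security tier1 block (35 at 23) — 45 left.
Marketing/tier2: +45 of 50 at 18; pool empty.
Total = 25×50 + 23×35 + 18×45 = 2865.

2865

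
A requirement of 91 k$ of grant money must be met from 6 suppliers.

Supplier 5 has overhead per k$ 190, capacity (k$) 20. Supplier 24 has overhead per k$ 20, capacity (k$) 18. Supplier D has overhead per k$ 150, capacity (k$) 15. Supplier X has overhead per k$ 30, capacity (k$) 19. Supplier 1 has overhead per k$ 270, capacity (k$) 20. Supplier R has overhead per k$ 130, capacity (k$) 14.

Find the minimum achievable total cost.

Fill from the cheapest supplier first.
Take 18 from Supplier 24 at 20 → need 73 more.
Supplier X (30): use full 19 → 54 k$ to go.
Supplier R (130): use full 14 → 40 k$ to go.
Take 15 from Supplier D at 150 → need 25 more.
Supplier 5 at 190: take all 20 k$ → 5 still needed.
Supplier 1 (270): take the remaining 5 → done.
Cost = 18×20 + 19×30 + 14×130 + 15×150 + 20×190 + 5×270 = 10150.

10150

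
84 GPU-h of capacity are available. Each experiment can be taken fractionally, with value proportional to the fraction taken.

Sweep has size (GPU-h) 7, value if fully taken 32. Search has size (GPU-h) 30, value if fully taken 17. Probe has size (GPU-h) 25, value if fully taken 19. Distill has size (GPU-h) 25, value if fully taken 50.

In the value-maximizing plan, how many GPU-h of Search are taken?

27

Sort by value density: Sweep 32/7≈4.57, Distill 50/25≈2, Probe 19/25≈0.76, Search 17/30≈0.567.
Take all of Sweep (7 GPU-h, value 32) — 77 GPU-h left.
Distill: take in full, 25 GPU-h for value 50 — 52 left.
Take all of Probe (25 GPU-h, value 19) — 27 GPU-h left.
Only 27 GPU-h remain; take 27/30 of Search for value 17×27/30 = 15.3.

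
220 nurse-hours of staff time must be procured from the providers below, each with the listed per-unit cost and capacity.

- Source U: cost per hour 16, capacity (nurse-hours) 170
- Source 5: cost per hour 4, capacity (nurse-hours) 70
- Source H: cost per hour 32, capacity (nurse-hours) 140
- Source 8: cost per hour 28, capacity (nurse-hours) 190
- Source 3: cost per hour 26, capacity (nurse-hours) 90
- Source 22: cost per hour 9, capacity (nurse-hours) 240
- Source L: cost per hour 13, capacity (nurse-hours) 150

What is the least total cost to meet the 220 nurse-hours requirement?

1630

Fill from the cheapest provider first.
Take 70 from Source 5 at 4 — need 150 more.
Source 22 (9): take the remaining 150 — done.
Source L, Source U, Source 3, Source 8, Source H: unused.
Cost = 70×4 + 150×9 = 1630.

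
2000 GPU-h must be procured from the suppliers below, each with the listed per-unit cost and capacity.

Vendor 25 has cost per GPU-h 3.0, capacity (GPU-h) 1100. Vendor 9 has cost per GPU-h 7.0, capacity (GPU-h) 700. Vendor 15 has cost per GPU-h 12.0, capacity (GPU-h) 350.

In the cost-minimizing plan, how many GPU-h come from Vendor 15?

200

Cheapest first:
Take 1100 from Vendor 25 at 3.0 ; need 900 more.
Vendor 9 (7.0): use full 700 ; 200 GPU-h to go.
Vendor 15 (12.0): take the remaining 200 ; done.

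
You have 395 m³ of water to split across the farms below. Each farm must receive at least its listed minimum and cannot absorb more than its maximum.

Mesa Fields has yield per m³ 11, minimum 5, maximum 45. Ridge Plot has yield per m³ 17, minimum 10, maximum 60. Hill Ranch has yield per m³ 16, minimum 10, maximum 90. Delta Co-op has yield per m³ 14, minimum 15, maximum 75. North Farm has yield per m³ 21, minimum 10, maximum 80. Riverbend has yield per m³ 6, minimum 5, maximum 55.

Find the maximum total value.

5955

Meeting every minimum uses 5+10+10+15+10+5 = 55 m³, leaving 340.
Order the farms by yield per m³: North Farm 21 > Ridge Plot 17 > Hill Ranch 16 > Delta Co-op 14 > Mesa Fields 11 > Riverbend 6.
North Farm: +70 to 80 (cap) → 270 left.
Give Ridge Plot 50 more to hit its cap of 60 → 220 left.
Give Hill Ranch 80 more to hit its cap of 90 → 140 left.
Delta Co-op: +60 to 75 (cap) → 80 left.
Mesa Fields: +40 to 45 (cap) → 40 left.
Only 40 left; Riverbend takes them to reach 45.
Total = 11×45 + 17×60 + 16×90 + 14×75 + 21×80 + 6×45 = 5955.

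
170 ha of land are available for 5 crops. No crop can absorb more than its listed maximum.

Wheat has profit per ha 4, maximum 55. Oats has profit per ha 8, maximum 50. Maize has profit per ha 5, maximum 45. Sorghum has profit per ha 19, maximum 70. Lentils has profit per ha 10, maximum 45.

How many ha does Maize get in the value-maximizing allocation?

Rank by profit per ha: Sorghum 19 > Lentils 10 > Oats 8 > Maize 5 > Wheat 4.
Sorghum takes 70 to reach its cap of 70 — 100 left.
Lentils: +45 to 45 (cap) — 55 left.
Oats takes 50 to reach its cap of 50 — 5 left.
Maize has room for 45 but only 5 remain, so it gets 5.

5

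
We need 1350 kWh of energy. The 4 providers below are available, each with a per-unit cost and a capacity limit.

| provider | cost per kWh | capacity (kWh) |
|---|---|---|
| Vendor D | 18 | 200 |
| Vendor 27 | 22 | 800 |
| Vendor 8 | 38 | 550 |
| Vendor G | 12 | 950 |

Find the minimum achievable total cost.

Cheapest first:
Take 950 from Vendor G at 12 — need 400 more.
Vendor D (18): use full 200 — 200 kWh to go.
Vendor 27 (22): take the remaining 200 — done.
Vendor 8: unused.
Cost = 950×12 + 200×18 + 200×22 = 19400.

19400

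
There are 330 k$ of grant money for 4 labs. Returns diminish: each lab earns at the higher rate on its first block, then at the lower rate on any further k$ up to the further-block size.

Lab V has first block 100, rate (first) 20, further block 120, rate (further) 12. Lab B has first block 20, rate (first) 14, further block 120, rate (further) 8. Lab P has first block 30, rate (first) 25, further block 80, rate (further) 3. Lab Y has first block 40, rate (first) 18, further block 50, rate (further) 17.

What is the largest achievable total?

Rank every tier by rate: Lab P/T1 25 > Lab V/T1 20 > Lab Y/T1 18 > Lab Y/T2 17 > Lab B/T1 14 > Lab V/T2 12 > Lab B/T2 8 > Lab P/T2 3.
Lab P/T1 (25): +30 → 300 left.
Lab V/T1 (20): +100 → 200 left.
Fill Lab Y T1 block (40 at 18) → 160 left.
Lab Y T2 at 17: fill all 50 → 110 left.
Lab B T1 at 14: fill all 20 → 90 left.
Lab V T2 at 12: only 90 left, fill 90.
Total = 25×30 + 20×100 + 18×40 + 17×50 + 14×20 + 12×90 = 5680.

5680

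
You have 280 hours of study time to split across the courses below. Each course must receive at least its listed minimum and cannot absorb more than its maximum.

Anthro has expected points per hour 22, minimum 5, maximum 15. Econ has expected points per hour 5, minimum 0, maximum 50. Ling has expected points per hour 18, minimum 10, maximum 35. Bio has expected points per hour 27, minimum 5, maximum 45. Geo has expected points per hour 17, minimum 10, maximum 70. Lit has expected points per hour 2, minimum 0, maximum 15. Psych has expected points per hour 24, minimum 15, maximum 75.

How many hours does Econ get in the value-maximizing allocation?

40

Meeting every minimum uses 5+0+10+5+10+0+15 = 45 hours, leaving 235.
Order the courses by expected points per hour: Bio 27 > Psych 24 > Anthro 22 > Ling 18 > Geo 17 > Econ 5 > Lit 2.
Bio takes 40 more to reach its cap of 45 ; 195 left.
Give Psych 60 more to hit its cap of 75 ; 135 left.
Anthro: +10 to 15 (cap) ; 125 left.
Ling takes 25 more to reach its cap of 35 ; 100 left.
Geo takes 60 more to reach its cap of 70 ; 40 left.
Econ: +40 (room for 50) → 40. Pool exhausted.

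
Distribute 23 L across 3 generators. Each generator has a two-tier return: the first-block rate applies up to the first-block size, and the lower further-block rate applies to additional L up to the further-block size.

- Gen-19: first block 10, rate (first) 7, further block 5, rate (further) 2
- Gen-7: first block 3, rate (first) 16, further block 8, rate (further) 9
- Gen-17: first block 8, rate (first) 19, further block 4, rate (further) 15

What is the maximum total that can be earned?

Rank every tier by rate: Gen-17/T1 19 > Gen-7/T1 16 > Gen-17/T2 15 > Gen-7/T2 9 > Gen-19/T1 7 > Gen-19/T2 2.
Gen-17/T1 (19): +8 ; 15 left.
Gen-7/T1 (16): +3 ; 12 left.
Gen-17/T2 (15): +4 ; 8 left.
Fill Gen-7 T2 block (8 at 9) ; 0 left.
Total = 19×8 + 16×3 + 15×4 + 9×8 = 332.

332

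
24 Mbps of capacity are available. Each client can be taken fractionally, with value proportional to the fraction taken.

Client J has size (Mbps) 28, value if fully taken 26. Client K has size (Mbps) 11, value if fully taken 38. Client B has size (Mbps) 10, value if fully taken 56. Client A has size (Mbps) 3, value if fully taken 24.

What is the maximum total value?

118

Best value per unit of size first: Client A 24/3≈8, Client B 56/10≈5.6, Client K 38/11≈3.45, Client J 26/28≈0.929.
Take all of Client A (3 Mbps, value 24) — 21 Mbps left.
Take all of Client B (10 Mbps, value 56) — 11 Mbps left.
Take all of Client K (11 Mbps, value 38) — 0 Mbps left.
Total value = 118.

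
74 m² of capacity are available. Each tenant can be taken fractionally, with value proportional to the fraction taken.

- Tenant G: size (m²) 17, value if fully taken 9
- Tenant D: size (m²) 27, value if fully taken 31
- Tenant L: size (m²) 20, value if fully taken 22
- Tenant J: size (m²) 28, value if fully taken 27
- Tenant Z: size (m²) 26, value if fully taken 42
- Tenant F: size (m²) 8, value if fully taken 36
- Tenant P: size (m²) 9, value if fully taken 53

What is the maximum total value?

Best value per unit of size first: Tenant P 53/9≈5.89, Tenant F 36/8≈4.5, Tenant Z 42/26≈1.62, Tenant D 31/27≈1.15, Tenant L 22/20≈1.1, Tenant J 27/28≈0.964, Tenant G 9/17≈0.529.
All 9 m² of Tenant P fit (value 53) → 65 remain.
Take all of Tenant F (8 m², value 36) → 57 m² left.
Tenant Z: take in full, 26 m² for value 42 → 31 left.
All 27 m² of Tenant D fit (value 31) → 4 remain.
Fill the last 4 m² with part of Tenant L: 4/20 of it earns 4.4.
Total value = 166.4.

166.4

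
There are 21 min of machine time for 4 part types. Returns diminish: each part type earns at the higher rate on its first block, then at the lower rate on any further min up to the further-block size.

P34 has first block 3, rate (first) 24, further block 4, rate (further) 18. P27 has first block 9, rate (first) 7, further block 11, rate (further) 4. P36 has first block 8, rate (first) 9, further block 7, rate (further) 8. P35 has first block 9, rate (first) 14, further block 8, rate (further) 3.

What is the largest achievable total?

Order all 8 blocks by rate: P34/T1 24 > P34/T2 18 > P35/T1 14 > P36/T1 9 > P36/T2 8 > P27/T1 7 > P27/T2 4 > P35/T2 3.
P34/T1 (24): +3 → 18 left.
Fill P34 T2 block (4 at 18) → 14 left.
P35/T1 (14): +9 → 5 left.
5 remain; put them into P36 T1 at 9.
Total = 24×3 + 18×4 + 14×9 + 9×5 = 315.

315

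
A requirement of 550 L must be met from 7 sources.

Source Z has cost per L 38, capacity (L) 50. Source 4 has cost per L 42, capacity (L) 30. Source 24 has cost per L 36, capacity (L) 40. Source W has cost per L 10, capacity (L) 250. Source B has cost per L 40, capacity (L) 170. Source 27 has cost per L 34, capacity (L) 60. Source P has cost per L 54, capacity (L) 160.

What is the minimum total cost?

Cheapest first:
Source W (10): use full 250 — 300 L to go.
Source 27 (34): use full 60 — 240 L to go.
Take 40 from Source 24 at 36 — need 200 more.
Take 50 from Source Z at 38 — need 150 more.
Source B at 40: take 150 of its 170 — requirement met.
Source 4, Source P: unused.
Cost = 250×10 + 60×34 + 40×36 + 50×38 + 150×40 = 13880.

13880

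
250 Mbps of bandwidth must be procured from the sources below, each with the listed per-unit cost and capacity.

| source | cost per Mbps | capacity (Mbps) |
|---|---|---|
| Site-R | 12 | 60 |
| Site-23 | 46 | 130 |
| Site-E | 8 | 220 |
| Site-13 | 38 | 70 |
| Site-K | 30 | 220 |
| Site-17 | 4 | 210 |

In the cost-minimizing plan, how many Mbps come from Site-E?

40

Use sources in increasing cost order.
Site-17 (4): use full 210 → 40 Mbps to go.
Site-E at 8: take 40 of its 220 → requirement met.
Site-R, Site-K, Site-13, Site-23: unused.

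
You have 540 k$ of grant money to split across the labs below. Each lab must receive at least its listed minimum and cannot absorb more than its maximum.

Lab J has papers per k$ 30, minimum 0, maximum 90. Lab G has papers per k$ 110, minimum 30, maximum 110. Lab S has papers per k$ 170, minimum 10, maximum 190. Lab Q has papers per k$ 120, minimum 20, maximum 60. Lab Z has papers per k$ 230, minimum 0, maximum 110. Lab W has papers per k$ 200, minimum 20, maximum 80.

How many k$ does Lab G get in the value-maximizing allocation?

100

Meeting every minimum uses 0+30+10+20+0+20 = 80 k$, leaving 460.
Highest papers per k$ first: Lab Z 230 > Lab W 200 > Lab S 170 > Lab Q 120 > Lab G 110 > Lab J 30.
Lab Z: +110 to 110 (cap) → 350 left.
Give Lab W 60 more to hit its cap of 80 → 290 left.
Give Lab S 180 more to hit its cap of 190 → 110 left.
Lab Q takes 40 more to reach its cap of 60 → 70 left.
Lab G has room for 80 more but only 70 remain, so it gets 100.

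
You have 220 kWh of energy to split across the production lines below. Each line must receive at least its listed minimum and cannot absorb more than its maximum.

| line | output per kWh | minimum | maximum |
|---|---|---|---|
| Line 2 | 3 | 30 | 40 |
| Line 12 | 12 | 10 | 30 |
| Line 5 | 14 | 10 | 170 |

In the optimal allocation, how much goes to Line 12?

20

Meeting every minimum uses 30+10+10 = 50 kWh, leaving 170.
Rank by output per kWh: Line 5 14 > Line 12 12 > Line 2 3.
Give Line 5 160 more to hit its cap of 170 → 10 left.
Line 12: +10 (room for 20) → 20. Pool exhausted.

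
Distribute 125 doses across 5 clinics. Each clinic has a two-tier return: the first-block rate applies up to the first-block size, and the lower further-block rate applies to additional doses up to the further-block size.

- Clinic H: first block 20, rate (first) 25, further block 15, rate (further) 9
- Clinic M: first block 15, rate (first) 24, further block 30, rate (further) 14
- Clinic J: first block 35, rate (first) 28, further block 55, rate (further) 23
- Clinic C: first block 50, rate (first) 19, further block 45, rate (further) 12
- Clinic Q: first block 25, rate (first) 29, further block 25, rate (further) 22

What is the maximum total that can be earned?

Order all 10 blocks by rate: Clinic Q/T1 29 > Clinic J/T1 28 > Clinic H/T1 25 > Clinic M/T1 24 > Clinic J/T2 23 > Clinic Q/T2 22 > Clinic C/T1 19 > Clinic M/T2 14 > Clinic C/T2 12 > Clinic H/T2 9.
Fill Clinic Q T1 block (25 at 29) — 100 left.
Clinic J/T1 (28): +35 — 65 left.
Clinic H T1 at 25: fill all 20 — 45 left.
Clinic M/T1 (24): +15 — 30 left.
30 remain; put them into Clinic J T2 at 23.
Total = 29×25 + 28×35 + 25×20 + 24×15 + 23×30 = 3255.

3255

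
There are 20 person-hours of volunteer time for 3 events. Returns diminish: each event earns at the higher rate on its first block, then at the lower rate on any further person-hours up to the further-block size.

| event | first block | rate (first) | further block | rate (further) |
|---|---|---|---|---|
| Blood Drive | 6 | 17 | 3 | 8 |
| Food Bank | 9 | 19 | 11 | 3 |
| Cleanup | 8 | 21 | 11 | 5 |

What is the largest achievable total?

Order all 6 blocks by rate: Cleanup/first 21 > Food Bank/first 19 > Blood Drive/first 17 > Blood Drive/second 8 > Cleanup/second 5 > Food Bank/second 3.
Cleanup/first (21): +8 — 12 left.
Food Bank/first (19): +9 — 3 left.
3 remain; put them into Blood Drive first at 17.
Total = 21×8 + 19×9 + 17×3 = 390.

390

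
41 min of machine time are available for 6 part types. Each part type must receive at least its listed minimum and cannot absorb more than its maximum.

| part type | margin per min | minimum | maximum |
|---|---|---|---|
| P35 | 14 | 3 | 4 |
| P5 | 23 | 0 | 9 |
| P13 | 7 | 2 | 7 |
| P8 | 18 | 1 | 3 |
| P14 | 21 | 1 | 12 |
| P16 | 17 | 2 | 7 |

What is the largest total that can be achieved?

730

Meeting every minimum uses 3+0+2+1+1+2 = 9 min, leaving 32.
Highest margin per min first: P5 23 > P14 21 > P8 18 > P16 17 > P35 14 > P13 7.
P5 takes 9 more to reach its cap of 9 — 23 left.
P14: +11 to 12 (cap) — 12 left.
Give P8 2 more to hit its cap of 3 — 10 left.
P16: +5 to 7 (cap) — 5 left.
P35 takes 1 more to reach its cap of 4 — 4 left.
P13: +4 (room for 5) → 6. Pool exhausted.
Total = 14×4 + 23×9 + 7×6 + 18×3 + 21×12 + 17×7 = 730.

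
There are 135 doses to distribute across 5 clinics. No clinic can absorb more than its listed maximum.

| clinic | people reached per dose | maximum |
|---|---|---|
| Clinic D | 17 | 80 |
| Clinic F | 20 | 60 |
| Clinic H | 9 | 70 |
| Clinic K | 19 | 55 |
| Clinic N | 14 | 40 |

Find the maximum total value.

2585

Rank by people reached per dose: Clinic F 20 > Clinic K 19 > Clinic D 17 > Clinic N 14 > Clinic H 9.
Clinic F takes 60 to reach its cap of 60 — 75 left.
Clinic K takes 55 to reach its cap of 55 — 20 left.
Clinic D has room for 80 but only 20 remain, so it gets 20.
Total = 17×20 + 20×60 + 19×55 = 2585.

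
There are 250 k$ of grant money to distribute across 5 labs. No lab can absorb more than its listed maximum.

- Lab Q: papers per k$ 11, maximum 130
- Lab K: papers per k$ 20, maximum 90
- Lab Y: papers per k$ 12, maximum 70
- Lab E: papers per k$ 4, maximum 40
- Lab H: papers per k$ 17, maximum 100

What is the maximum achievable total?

4220

Rank by papers per k$: Lab K 20 > Lab H 17 > Lab Y 12 > Lab Q 11 > Lab E 4.
Give Lab K 90 to hit its cap of 90 → 160 left.
Lab H takes 100 to reach its cap of 100 → 60 left.
Lab Y has room for 70 but only 60 remain, so it gets 60.
Total = 20×90 + 12×60 + 17×100 = 4220.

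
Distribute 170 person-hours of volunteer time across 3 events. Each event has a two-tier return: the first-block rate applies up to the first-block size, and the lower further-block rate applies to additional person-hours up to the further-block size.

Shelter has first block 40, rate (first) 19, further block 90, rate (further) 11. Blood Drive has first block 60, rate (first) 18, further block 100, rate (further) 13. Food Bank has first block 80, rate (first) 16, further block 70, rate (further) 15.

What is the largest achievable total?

Rank every tier by rate: Shelter/T1 19 > Blood Drive/T1 18 > Food Bank/T1 16 > Food Bank/T2 15 > Blood Drive/T2 13 > Shelter/T2 11.
Shelter/T1 (19): +40 → 130 left.
Fill Blood Drive T1 block (60 at 18) → 70 left.
Food Bank/T1: +70 of 80 at 16; pool empty.
Total = 19×40 + 18×60 + 16×70 = 2960.

2960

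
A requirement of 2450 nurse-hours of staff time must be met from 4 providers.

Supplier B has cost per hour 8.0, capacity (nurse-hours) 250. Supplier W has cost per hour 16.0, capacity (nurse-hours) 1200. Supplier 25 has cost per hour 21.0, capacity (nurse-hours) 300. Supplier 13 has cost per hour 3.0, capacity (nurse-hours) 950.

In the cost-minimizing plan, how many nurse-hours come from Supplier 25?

50

Use providers in increasing cost order.
Supplier 13 at 3.0: take all 950 nurse-hours — 1500 still needed.
Supplier B at 8.0: take all 250 nurse-hours — 1250 still needed.
Take 1200 from Supplier W at 16.0 — need 50 more.
Supplier 25 (21.0): take the remaining 50 — done.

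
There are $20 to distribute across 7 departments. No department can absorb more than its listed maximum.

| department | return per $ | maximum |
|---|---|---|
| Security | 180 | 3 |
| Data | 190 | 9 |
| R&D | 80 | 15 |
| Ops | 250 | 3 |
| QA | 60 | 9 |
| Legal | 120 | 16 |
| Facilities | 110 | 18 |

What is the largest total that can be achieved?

3600

Order the departments by return per $: Ops 250 > Data 190 > Security 180 > Legal 120 > Facilities 110 > R&D 80 > QA 60.
Ops: +3 to 3 (cap) ; 17 left.
Data: +9 to 9 (cap) ; 8 left.
Security takes 3 to reach its cap of 3 ; 5 left.
Only 5 left; Legal takes them to reach 5.
Total = 180×3 + 190×9 + 250×3 + 120×5 = 3600.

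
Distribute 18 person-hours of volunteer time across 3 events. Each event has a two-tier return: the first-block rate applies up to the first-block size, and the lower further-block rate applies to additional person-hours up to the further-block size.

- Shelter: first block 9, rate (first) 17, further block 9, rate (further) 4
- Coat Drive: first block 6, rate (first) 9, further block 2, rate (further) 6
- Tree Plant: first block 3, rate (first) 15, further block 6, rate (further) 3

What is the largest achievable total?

252

Order all 6 blocks by rate: Shelter/first 17 > Tree Plant/first 15 > Coat Drive/first 9 > Coat Drive/second 6 > Shelter/second 4 > Tree Plant/second 3.
Shelter/first (17): +9 — 9 left.
Tree Plant first at 15: fill all 3 — 6 left.
Fill Coat Drive first block (6 at 9) — 0 left.
Total = 17×9 + 15×3 + 9×6 = 252.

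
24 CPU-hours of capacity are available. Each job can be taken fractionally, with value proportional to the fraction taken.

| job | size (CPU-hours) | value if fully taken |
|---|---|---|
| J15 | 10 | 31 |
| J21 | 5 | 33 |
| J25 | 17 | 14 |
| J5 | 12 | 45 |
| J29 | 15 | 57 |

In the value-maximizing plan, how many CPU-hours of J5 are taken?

4

Sort by value density: J21 33/5≈6.6, J29 57/15≈3.8, J5 45/12≈3.75, J15 31/10≈3.1, J25 14/17≈0.824.
Take all of J21 (5 CPU-hours, value 33) → 19 CPU-hours left.
All 15 CPU-hours of J29 fit (value 57) → 4 remain.
Only 4 CPU-hours remain; take 4/12 of J5 for value 45×4/12 = 15.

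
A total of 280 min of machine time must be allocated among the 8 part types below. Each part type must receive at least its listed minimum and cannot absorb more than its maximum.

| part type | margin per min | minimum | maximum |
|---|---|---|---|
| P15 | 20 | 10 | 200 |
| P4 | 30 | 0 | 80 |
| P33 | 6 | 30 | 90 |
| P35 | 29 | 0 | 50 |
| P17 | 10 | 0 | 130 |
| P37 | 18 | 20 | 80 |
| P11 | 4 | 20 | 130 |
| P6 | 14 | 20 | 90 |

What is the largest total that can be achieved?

5950

Meeting every minimum uses 10+0+30+0+0+20+20+20 = 100 min, leaving 180.
Order the part types by margin per min: P4 30 > P35 29 > P15 20 > P37 18 > P6 14 > P17 10 > P33 6 > P11 4.
P4 takes 80 more to reach its cap of 80 — 100 left.
Give P35 50 more to hit its cap of 50 — 50 left.
P15 has room for 190 more but only 50 remain, so it gets 60.
Total = 20×60 + 30×80 + 6×30 + 29×50 + 18×20 + 4×20 + 14×20 = 5950.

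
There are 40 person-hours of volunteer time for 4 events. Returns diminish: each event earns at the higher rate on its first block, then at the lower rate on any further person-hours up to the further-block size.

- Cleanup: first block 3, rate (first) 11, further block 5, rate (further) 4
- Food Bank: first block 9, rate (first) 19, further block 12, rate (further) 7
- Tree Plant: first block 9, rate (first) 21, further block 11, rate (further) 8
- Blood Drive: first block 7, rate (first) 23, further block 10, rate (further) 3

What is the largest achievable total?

649

Treat each block as its own option and order by rate: Blood Drive/tier1 23 > Tree Plant/tier1 21 > Food Bank/tier1 19 > Cleanup/tier1 11 > Tree Plant/tier2 8 > Food Bank/tier2 7 > Cleanup/tier2 4 > Blood Drive/tier2 3.
Blood Drive/tier1 (23): +7 ; 33 left.
Fill Tree Plant tier1 block (9 at 21) ; 24 left.
Food Bank/tier1 (19): +9 ; 15 left.
Cleanup/tier1 (11): +3 ; 12 left.
Fill Tree Plant tier2 block (11 at 8) ; 1 left.
Food Bank/tier2: +1 of 12 at 7; pool empty.
Total = 23×7 + 21×9 + 19×9 + 11×3 + 8×11 + 7×1 = 649.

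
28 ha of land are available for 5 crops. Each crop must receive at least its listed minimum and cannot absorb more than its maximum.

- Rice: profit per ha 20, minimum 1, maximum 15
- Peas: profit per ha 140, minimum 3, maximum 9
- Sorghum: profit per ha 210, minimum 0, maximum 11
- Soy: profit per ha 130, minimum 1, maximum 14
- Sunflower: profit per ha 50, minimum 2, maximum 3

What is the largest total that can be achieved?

4340

Meeting every minimum uses 1+3+0+1+2 = 7 ha, leaving 21.
Highest profit per ha first: Sorghum 210 > Peas 140 > Soy 130 > Sunflower 50 > Rice 20.
Sorghum takes 11 more to reach its cap of 11 → 10 left.
Give Peas 6 more to hit its cap of 9 → 4 left.
Soy has room for 13 more but only 4 remain, so it gets 5.
Total = 20×1 + 140×9 + 210×11 + 130×5 + 50×2 = 4340.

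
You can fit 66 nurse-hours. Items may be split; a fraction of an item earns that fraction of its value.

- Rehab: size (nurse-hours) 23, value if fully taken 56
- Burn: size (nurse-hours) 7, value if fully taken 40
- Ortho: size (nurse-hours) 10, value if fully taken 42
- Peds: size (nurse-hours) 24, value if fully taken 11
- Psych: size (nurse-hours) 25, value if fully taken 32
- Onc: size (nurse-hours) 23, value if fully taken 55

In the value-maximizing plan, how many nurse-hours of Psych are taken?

Best value per unit of size first: Burn 40/7≈5.71, Ortho 42/10≈4.2, Rehab 56/23≈2.43, Onc 55/23≈2.39, Psych 32/25≈1.28, Peds 11/24≈0.458.
All 7 nurse-hours of Burn fit (value 40) → 59 remain.
All 10 nurse-hours of Ortho fit (value 42) → 49 remain.
Rehab: take in full, 23 nurse-hours for value 56 → 26 left.
Take all of Onc (23 nurse-hours, value 55) → 3 nurse-hours left.
3 nurse-hours left: a 3/25 share of Psych gives 32×3/25 = 3.84.

3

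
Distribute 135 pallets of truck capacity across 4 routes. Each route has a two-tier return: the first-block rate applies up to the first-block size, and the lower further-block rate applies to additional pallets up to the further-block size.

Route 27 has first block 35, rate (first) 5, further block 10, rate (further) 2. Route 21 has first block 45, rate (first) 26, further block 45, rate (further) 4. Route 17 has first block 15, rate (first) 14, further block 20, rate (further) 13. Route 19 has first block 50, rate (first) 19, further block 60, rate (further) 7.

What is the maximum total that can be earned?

2625

Treat each block as its own option and order by rate: Route 21/tier1 26 > Route 19/tier1 19 > Route 17/tier1 14 > Route 17/tier2 13 > Route 19/tier2 7 > Route 27/tier1 5 > Route 21/tier2 4 > Route 27/tier2 2.
Fill Route 21 tier1 block (45 at 26) ; 90 left.
Fill Route 19 tier1 block (50 at 19) ; 40 left.
Route 17 tier1 at 14: fill all 15 ; 25 left.
Route 17 tier2 at 13: fill all 20 ; 5 left.
Route 19 tier2 at 7: only 5 left, fill 5.
Total = 26×45 + 19×50 + 14×15 + 13×20 + 7×5 = 2625.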